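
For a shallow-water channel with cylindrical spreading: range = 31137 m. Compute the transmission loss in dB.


TL = 10*log10(31137) = 44.93

44.93 dB


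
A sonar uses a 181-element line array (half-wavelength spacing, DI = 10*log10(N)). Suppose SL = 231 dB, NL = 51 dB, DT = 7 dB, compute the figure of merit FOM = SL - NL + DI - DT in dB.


195.58 dB


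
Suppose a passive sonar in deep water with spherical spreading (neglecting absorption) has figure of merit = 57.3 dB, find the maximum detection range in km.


0.73 km


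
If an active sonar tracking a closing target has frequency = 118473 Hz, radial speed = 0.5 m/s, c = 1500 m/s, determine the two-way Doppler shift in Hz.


fd = 2*f*v/c = 2 * 118473 * 0.5 / 1500 = 78.98

78.98 Hz


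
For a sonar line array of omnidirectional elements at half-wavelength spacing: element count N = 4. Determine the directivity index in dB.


DI = 10*log10(4) = 6.02

6.02 dB


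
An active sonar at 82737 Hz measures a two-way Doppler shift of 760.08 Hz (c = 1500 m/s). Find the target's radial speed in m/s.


From fd = 2*f*v/c, v = c*fd/(2*f) = 1500 * 760.08 / (2*82737) = 6.89

6.89 m/s


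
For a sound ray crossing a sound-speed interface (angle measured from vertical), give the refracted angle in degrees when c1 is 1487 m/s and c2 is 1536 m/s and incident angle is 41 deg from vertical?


sin(theta2) = (c2/c1)*sin(theta1) = (1536/1487)*sin(41 deg) = 0.67768
theta2 = arcsin(0.67768) = 42.66

42.66 deg


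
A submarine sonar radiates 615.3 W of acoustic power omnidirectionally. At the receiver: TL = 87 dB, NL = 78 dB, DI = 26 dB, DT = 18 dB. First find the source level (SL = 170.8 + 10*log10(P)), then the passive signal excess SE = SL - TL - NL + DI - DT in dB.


Step 1: SL = 170.8 + 10*log10(615.3) = 198.69 dB
Step 2: SE = SL - TL - NL + DI - DT = 198.69 - 87 - 78 + 26 - 18 = 41.69

41.69 dB


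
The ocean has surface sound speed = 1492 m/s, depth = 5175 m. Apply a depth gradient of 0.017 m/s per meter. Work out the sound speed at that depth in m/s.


1579.975 m/s


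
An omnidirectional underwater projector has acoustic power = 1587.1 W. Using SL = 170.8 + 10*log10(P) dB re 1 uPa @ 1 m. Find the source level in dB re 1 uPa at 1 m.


SL = 170.8 + 10*log10(1587.1) = 170.8 + 32.01 = 202.81

202.81 dB


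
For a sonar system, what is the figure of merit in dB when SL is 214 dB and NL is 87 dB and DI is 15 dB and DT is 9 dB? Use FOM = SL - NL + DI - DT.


FOM = SL - NL + DI - DT = 214 - 87 + 15 - 9 = 133

133 dB


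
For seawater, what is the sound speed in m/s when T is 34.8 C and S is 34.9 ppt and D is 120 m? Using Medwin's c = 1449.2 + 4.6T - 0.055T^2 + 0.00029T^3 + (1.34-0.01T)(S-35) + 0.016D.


c = 1449.2 + 4.6*34.8 - 0.055*34.8^2 + 0.00029*34.8^3 + (1.34 - 0.01*34.8)*(34.9 - 35) + 0.016*120 = 1556.72

1556.72 m/s


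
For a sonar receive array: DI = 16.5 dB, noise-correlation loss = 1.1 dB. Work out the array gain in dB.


AG = DI - L_corr = 16.5 - 1.1 = 15.4

15.4 dB


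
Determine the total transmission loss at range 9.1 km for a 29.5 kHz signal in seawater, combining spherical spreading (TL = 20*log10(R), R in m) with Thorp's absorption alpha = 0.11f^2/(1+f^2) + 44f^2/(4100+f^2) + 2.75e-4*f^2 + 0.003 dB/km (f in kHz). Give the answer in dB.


Step 1 (Thorp): alpha = 0.11*870.25/(1+870.25) + 44*870.25/(4100+870.25) + 2.75e-4*870.25 + 0.003 = 8.0562 dB/km
Step 2: TL_spread = 20*log10(9100) = 79.18 dB
Step 3: TL_abs = alpha*R = 8.0562 * 9.1 = 73.31 dB
Step 4: TL_total = 79.18 + 73.31 = 152.49

152.49 dB


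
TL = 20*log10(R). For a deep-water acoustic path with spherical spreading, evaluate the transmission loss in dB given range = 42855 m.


TL = 20*log10(42855) = 92.64

92.64 dB


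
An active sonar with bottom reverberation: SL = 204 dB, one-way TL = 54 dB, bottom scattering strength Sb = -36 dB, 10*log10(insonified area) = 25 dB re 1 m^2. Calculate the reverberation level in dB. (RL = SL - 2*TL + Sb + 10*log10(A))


85 dB


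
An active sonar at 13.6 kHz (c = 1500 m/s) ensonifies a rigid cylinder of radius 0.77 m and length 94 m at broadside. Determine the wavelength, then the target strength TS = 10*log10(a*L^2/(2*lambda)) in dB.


Step 1: lambda = c/f = 1500/13600 = 0.11029 m
Step 2: TS = 10*log10(a*L^2/(2*lambda)) = 10*log10(0.77*94^2/(2*0.11029)) = 44.89

44.89 dB


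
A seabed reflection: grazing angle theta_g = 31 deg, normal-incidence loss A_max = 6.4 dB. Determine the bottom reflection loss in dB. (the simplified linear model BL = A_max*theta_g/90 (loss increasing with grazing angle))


BL = A_max * theta_g / 90 = 6.4 * 31 / 90 = 2.2

2.2 dB


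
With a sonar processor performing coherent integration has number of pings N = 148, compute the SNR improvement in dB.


Gain = 10*log10(148) = 21.7

21.7 dB


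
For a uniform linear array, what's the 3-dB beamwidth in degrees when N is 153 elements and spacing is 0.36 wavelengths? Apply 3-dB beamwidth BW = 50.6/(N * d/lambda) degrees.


0.92 deg


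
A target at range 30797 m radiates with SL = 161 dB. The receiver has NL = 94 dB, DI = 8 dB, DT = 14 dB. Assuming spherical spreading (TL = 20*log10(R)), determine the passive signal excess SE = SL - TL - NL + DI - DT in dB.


-28.77 dB


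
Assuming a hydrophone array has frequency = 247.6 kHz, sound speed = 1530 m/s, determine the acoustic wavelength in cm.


lambda = c/f = 1530 / 247600 = 0.0062 m = 0.62 cm

0.62 cm


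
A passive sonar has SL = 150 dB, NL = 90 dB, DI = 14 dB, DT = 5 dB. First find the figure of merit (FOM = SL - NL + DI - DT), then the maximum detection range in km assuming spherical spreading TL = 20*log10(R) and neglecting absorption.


Step 1: FOM = SL - NL + DI - DT = 150 - 90 + 14 - 5 = 69 dB
Step 2: at max range FOM = TL = 20*log10(R), so R = 10^(69/20) = 2818.38 m = 2.82 km

2.82 km


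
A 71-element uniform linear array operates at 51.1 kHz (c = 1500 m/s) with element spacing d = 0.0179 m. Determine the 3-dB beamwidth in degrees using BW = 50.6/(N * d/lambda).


Step 1: lambda = 1500/51100 = 0.02935 m
Step 2: d/lambda = 0.0179/0.02935 = 0.6099
Step 3: BW = 50.6/(N * d/lambda) = 50.6/(71 * 0.6099) = 1.17

1.17 deg


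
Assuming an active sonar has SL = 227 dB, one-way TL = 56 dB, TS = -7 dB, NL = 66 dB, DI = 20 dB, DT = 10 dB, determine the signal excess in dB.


52 dB


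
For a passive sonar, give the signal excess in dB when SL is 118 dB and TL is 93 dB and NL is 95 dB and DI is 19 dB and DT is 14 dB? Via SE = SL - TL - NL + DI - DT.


-65 dB


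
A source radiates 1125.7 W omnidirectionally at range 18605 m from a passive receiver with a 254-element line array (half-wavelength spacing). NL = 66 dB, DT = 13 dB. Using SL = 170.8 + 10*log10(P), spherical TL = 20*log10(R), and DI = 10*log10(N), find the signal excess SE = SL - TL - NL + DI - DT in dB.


60.97 dB


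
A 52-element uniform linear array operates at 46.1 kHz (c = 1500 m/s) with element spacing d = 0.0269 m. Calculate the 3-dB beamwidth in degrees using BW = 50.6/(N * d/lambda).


1.18 deg


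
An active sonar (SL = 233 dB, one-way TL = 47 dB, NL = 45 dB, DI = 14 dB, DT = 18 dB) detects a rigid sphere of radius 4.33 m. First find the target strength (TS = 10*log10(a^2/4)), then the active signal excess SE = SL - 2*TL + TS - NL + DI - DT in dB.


Step 1: TS = 10*log10(4.33^2/4) = 6.71 dB
Step 2: SE = SL - 2*TL + TS - NL + DI - DT = 233 - 2*47 + (6.71) - 45 + 14 - 18 = 96.71

96.71 dB


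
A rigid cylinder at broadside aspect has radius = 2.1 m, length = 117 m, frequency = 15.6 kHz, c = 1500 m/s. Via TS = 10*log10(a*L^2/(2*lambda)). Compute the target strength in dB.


51.75 dB


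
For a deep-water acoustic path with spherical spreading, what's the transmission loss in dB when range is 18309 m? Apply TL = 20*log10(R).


TL = 20*log10(18309) = 85.25

85.25 dB


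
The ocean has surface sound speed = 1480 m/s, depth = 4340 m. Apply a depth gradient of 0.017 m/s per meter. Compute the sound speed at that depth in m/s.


1553.78 m/s


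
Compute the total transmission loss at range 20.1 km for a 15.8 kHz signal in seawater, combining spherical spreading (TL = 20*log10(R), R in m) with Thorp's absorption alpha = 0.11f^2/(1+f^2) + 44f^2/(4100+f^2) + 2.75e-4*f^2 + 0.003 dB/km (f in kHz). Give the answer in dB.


Step 1 (Thorp): alpha = 0.11*249.64/(1+249.64) + 44*249.64/(4100+249.64) + 2.75e-4*249.64 + 0.003 = 2.7065 dB/km
Step 2: TL_spread = 20*log10(20100) = 86.06 dB
Step 3: TL_abs = alpha*R = 2.7065 * 20.1 = 54.4 dB
Step 4: TL_total = 86.06 + 54.4 = 140.46

140.46 dB


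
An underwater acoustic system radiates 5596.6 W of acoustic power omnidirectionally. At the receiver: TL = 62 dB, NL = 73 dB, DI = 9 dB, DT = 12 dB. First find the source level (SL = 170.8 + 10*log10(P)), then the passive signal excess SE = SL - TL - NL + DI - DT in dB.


Step 1: SL = 170.8 + 10*log10(5596.6) = 208.28 dB
Step 2: SE = SL - TL - NL + DI - DT = 208.28 - 62 - 73 + 9 - 12 = 70.28

70.28 dB


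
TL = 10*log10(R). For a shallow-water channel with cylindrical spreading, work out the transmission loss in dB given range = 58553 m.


TL = 10*log10(58553) = 47.68

47.68 dB


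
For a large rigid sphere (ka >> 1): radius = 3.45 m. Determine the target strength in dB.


4.74 dB


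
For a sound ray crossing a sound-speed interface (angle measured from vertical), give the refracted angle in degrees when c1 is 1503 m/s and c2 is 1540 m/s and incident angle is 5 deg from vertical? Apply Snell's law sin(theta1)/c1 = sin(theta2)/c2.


sin(theta2) = (c2/c1)*sin(theta1) = (1540/1503)*sin(5 deg) = 0.0893
theta2 = arcsin(0.0893) = 5.12

5.12 deg


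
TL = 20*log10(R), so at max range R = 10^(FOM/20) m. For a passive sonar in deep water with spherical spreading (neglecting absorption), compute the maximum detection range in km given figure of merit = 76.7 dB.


At max range FOM = TL, so 20*log10(R) = 76.7
R = 10^(76.7/20) = 6839.12 m = 6.84 km

6.84 km


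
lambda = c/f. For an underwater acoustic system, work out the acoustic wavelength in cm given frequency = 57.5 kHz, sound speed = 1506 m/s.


2.62 cm


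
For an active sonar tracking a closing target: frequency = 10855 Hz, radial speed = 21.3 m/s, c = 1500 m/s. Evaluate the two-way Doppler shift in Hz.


fd = 2*f*v/c = 2 * 10855 * 21.3 / 1500 = 308.28

308.28 Hz


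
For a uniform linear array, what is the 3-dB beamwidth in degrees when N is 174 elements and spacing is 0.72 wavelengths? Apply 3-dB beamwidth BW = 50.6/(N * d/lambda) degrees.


0.4 deg


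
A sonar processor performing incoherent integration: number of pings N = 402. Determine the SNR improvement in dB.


13.02 dB


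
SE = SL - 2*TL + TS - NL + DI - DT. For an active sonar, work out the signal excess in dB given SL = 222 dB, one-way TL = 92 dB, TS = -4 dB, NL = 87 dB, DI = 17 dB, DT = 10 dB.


-46 dB


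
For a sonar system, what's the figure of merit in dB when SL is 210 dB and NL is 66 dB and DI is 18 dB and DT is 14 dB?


148 dB


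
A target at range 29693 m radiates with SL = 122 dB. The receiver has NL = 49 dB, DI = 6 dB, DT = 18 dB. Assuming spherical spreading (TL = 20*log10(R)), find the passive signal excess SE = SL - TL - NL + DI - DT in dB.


Step 1: TL = 20*log10(29693) = 89.45 dB
Step 2: SE = 122 - 89.45 - 49 + 6 - 18 = -28.45

-28.45 dB


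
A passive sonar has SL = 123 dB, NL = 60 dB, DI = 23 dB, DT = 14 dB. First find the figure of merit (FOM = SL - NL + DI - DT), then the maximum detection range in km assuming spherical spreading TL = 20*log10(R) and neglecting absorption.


Step 1: FOM = SL - NL + DI - DT = 123 - 60 + 23 - 14 = 72 dB
Step 2: at max range FOM = TL = 20*log10(R), so R = 10^(72/20) = 3981.07 m = 3.98 km

3.98 km


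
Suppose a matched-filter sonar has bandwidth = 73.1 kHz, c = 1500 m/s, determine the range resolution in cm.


1.03 cm


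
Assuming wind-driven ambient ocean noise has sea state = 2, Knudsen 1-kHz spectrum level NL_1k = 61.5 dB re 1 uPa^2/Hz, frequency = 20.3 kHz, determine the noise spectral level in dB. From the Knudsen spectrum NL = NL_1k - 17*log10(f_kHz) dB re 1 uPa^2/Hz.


NL = NL_1k - 17*log10(f_kHz) = 61.5 - 17*log10(20.3) = 61.5 - (22.23) = 39.27

39.27 dB


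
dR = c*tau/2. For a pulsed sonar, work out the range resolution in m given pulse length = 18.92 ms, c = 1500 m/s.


dR = c*tau/2 = 1500 * 18.92e-3 / 2 = 14.19

14.19 m


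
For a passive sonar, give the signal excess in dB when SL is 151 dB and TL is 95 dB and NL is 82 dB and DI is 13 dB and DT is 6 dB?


SE = SL - TL - NL + DI - DT = 151 - 95 - 82 + 13 - 6 = -19

-19 dB


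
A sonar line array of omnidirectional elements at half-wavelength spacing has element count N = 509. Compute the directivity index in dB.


27.07 dB


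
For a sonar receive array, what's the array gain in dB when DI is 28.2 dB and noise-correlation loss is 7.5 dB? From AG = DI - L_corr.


20.7 dB


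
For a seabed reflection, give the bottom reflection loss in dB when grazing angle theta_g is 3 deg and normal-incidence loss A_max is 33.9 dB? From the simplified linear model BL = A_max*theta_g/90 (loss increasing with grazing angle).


1.13 dB


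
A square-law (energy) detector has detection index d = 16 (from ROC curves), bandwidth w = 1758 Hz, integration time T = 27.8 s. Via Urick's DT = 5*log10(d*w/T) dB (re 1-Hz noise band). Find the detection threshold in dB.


DT = 5*log10(d*w/T) = 5*log10(16 * 1758 / 27.8) = 5*log10(1011.8) = 15.03

15.03 dB


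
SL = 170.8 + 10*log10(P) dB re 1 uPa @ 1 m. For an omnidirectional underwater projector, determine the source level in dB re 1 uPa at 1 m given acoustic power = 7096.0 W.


209.31 dB


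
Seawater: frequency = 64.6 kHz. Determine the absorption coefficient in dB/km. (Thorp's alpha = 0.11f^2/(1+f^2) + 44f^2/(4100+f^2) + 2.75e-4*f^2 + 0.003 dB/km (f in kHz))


23.455 dB/km


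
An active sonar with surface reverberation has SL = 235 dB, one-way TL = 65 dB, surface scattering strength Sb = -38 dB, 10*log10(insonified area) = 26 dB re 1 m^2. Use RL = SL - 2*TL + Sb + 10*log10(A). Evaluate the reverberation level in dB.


RL = SL - 2*TL + Sb + 10*log10(A) = 235 - 2*65 + (-38) + 26 = 93

93 dB


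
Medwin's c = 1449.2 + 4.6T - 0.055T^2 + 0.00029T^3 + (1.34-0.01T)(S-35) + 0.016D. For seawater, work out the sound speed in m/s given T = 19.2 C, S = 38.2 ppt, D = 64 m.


c = 1449.2 + 4.6*19.2 - 0.055*19.2^2 + 0.00029*19.2^3 + (1.34 - 0.01*19.2)*(38.2 - 35) + 0.016*64 = 1523.99

1523.99 m/s


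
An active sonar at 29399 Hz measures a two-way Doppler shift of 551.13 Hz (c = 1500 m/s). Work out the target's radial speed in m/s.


From fd = 2*f*v/c, v = c*fd/(2*f) = 1500 * 551.13 / (2*29399) = 14.06

14.06 m/s


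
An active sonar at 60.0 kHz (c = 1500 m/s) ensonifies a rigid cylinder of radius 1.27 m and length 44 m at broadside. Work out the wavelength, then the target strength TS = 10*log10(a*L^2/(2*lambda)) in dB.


Step 1: lambda = c/f = 1500/60000 = 0.025 m
Step 2: TS = 10*log10(a*L^2/(2*lambda)) = 10*log10(1.27*44^2/(2*0.025)) = 46.92

46.92 dB


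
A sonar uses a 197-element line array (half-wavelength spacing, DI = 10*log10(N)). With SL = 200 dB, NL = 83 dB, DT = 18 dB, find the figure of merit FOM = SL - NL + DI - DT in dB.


121.94 dB


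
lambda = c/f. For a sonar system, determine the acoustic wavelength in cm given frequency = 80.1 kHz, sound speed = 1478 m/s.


1.85 cm


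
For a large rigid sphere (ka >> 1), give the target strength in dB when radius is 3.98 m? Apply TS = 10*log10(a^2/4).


TS = 10*log10(3.98^2 / 4) = 10*log10(3.9601) = 5.98

5.98 dB


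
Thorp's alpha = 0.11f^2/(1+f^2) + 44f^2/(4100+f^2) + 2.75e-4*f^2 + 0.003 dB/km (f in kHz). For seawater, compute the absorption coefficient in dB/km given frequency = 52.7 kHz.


f^2 = 2777.29
alpha = 0.11*2777.29/(1+2777.29) + 44*2777.29/(4100+2777.29) + 2.75e-4*2777.29 + 0.003 = 18.645

18.645 dB/km


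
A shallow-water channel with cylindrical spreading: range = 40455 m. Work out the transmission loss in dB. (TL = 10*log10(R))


TL = 10*log10(40455) = 46.07

46.07 dB


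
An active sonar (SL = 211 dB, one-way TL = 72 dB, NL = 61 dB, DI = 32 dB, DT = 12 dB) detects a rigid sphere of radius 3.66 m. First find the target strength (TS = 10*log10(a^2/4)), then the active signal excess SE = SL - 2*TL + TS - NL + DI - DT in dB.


Step 1: TS = 10*log10(3.66^2/4) = 5.25 dB
Step 2: SE = SL - 2*TL + TS - NL + DI - DT = 211 - 2*72 + (5.25) - 61 + 32 - 12 = 31.25

31.25 dB


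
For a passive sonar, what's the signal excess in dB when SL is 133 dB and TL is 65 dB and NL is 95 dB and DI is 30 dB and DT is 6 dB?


SE = SL - TL - NL + DI - DT = 133 - 65 - 95 + 30 - 6 = -3

-3 dB


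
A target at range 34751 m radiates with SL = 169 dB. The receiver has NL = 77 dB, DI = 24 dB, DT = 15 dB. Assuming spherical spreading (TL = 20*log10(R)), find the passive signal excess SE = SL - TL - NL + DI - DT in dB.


Step 1: TL = 20*log10(34751) = 90.82 dB
Step 2: SE = 169 - 90.82 - 77 + 24 - 15 = 10.18

10.18 dB


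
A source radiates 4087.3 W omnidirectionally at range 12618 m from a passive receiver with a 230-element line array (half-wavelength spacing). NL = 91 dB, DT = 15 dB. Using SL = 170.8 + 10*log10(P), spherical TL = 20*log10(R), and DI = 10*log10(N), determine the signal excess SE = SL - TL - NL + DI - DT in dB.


42.51 dB


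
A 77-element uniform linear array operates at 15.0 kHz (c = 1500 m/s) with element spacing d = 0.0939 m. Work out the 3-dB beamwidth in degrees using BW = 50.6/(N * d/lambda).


Step 1: lambda = 1500/15000 = 0.1 m
Step 2: d/lambda = 0.0939/0.1 = 0.939
Step 3: BW = 50.6/(N * d/lambda) = 50.6/(77 * 0.939) = 0.7

0.7 deg


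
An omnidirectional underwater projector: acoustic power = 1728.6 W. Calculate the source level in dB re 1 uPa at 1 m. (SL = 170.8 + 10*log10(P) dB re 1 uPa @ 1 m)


SL = 170.8 + 10*log10(1728.6) = 170.8 + 32.38 = 203.18

203.18 dB


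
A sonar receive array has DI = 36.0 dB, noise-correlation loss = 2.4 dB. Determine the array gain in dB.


AG = DI - L_corr = 36.0 - 2.4 = 33.6

33.6 dB


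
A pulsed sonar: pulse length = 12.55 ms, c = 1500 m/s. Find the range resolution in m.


9.4125 m


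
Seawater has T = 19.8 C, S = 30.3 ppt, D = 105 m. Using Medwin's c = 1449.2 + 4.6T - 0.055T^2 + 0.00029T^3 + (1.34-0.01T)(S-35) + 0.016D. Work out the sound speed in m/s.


1517.28 m/s


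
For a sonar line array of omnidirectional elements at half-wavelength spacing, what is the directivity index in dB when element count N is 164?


DI = 10*log10(164) = 22.15

22.15 dB


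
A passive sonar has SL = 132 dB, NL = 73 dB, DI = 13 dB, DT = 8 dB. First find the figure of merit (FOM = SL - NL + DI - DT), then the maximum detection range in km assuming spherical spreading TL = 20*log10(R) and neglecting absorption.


Step 1: FOM = SL - NL + DI - DT = 132 - 73 + 13 - 8 = 64 dB
Step 2: at max range FOM = TL = 20*log10(R), so R = 10^(64/20) = 1584.89 m = 1.58 km

1.58 km


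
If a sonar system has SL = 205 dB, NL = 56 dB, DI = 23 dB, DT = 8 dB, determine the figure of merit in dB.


FOM = SL - NL + DI - DT = 205 - 56 + 23 - 8 = 164

164 dB


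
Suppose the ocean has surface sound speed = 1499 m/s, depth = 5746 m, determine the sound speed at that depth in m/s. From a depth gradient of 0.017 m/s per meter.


c = 1499 + 0.017 * 5746 = 1596.682

1596.682 m/s


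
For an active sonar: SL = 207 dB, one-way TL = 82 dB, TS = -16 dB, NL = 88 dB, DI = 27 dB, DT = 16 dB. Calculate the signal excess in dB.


SE = SL - 2*TL + TS - NL + DI - DT = 207 - 2*82 + (-16) - 88 + 27 - 16 = -50

-50 dB


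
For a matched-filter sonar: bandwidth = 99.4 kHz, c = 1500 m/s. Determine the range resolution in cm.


0.75 cm


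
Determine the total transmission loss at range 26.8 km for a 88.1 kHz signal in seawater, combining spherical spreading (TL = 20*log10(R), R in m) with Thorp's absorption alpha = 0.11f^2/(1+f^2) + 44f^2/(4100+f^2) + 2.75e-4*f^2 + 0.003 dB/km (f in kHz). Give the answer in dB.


Step 1 (Thorp): alpha = 0.11*7761.61/(1+7761.61) + 44*7761.61/(4100+7761.61) + 2.75e-4*7761.61 + 0.003 = 31.0387 dB/km
Step 2: TL_spread = 20*log10(26800) = 88.56 dB
Step 3: TL_abs = alpha*R = 31.0387 * 26.8 = 831.84 dB
Step 4: TL_total = 88.56 + 831.84 = 920.4

920.4 dB


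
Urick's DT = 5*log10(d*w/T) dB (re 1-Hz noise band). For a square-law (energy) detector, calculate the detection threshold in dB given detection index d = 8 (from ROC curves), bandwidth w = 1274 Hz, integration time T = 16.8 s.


13.91 dB


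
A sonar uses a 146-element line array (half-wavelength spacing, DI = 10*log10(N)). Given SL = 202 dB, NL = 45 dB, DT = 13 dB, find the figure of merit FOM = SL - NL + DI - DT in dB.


165.64 dB


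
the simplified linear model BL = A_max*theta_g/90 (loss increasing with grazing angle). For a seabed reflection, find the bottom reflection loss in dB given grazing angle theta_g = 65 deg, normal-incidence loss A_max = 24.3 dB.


BL = A_max * theta_g / 90 = 24.3 * 65 / 90 = 17.55

17.55 dB


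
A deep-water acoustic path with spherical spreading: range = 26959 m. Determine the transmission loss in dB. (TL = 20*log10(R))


TL = 20*log10(26959) = 88.61

88.61 dB


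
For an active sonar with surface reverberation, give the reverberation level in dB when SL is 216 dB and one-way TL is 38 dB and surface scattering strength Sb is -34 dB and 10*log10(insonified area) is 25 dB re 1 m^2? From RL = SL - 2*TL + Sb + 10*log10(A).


131 dB


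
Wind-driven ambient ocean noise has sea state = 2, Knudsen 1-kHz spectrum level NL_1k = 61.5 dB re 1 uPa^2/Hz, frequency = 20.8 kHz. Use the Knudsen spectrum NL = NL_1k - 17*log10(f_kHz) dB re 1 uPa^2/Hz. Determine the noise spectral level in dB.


39.09 dB


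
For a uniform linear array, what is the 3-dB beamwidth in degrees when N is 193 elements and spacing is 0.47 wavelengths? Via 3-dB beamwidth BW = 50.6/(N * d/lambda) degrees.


0.56 deg


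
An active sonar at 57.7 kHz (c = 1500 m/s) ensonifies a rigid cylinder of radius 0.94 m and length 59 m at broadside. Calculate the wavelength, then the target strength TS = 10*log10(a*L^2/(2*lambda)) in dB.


Step 1: lambda = c/f = 1500/57700 = 0.026 m
Step 2: TS = 10*log10(a*L^2/(2*lambda)) = 10*log10(0.94*59^2/(2*0.026)) = 47.99

47.99 dB


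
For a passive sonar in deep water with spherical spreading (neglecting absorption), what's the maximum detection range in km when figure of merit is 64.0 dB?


1.58 km


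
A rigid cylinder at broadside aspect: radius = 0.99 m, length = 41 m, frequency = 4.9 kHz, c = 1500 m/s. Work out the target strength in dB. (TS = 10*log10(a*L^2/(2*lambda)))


34.34 dB


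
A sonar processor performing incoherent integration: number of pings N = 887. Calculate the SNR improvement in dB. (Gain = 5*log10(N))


14.74 dB


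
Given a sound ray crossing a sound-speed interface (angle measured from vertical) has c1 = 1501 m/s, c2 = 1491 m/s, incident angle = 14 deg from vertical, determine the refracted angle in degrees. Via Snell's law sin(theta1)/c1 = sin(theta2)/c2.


13.9 deg


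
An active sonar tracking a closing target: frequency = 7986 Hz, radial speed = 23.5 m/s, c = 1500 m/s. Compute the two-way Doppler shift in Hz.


fd = 2*f*v/c = 2 * 7986 * 23.5 / 1500 = 250.23

250.23 Hz


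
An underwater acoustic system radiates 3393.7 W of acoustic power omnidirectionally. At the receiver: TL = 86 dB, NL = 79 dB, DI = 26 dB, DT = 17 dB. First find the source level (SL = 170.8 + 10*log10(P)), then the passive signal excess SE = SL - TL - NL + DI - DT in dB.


Step 1: SL = 170.8 + 10*log10(3393.7) = 206.11 dB
Step 2: SE = SL - TL - NL + DI - DT = 206.11 - 86 - 79 + 26 - 17 = 50.11

50.11 dB


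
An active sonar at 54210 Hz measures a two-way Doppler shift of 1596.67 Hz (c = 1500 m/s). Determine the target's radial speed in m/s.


22.09 m/s


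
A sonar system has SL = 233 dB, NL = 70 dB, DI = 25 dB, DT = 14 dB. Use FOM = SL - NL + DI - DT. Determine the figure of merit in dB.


FOM = SL - NL + DI - DT = 233 - 70 + 25 - 14 = 174

174 dB


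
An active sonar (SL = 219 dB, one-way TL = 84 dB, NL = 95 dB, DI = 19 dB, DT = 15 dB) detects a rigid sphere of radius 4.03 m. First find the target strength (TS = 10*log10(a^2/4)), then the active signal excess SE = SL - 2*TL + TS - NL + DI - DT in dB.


Step 1: TS = 10*log10(4.03^2/4) = 6.09 dB
Step 2: SE = SL - 2*TL + TS - NL + DI - DT = 219 - 2*84 + (6.09) - 95 + 19 - 15 = -33.91

-33.91 dB


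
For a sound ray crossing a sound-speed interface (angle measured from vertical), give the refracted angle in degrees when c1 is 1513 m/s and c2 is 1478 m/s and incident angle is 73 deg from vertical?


sin(theta2) = (c2/c1)*sin(theta1) = (1478/1513)*sin(73 deg) = 0.93418
theta2 = arcsin(0.93418) = 69.1

69.1 deg


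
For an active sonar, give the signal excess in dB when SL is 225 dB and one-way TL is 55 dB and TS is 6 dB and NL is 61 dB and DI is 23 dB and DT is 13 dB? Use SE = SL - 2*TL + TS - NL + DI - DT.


SE = SL - 2*TL + TS - NL + DI - DT = 225 - 2*55 + (6) - 61 + 23 - 13 = 70

70 dB


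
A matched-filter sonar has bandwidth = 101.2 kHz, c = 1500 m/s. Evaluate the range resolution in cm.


dR = c/(2*BW) = 1500 / (2 * 101.2e3) = 0.0074 m = 0.74 cm

0.74 cm


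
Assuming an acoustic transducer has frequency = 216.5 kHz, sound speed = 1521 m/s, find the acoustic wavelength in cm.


lambda = c/f = 1521 / 216500 = 0.007 m = 0.7 cm

0.7 cm


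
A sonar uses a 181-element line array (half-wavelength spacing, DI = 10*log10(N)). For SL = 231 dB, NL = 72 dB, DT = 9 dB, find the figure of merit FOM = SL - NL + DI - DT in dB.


172.58 dB


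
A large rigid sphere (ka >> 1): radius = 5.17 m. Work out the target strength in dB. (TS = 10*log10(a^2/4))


8.25 dB


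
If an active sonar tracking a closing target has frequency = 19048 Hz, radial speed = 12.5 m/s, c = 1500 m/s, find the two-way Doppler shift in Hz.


fd = 2*f*v/c = 2 * 19048 * 12.5 / 1500 = 317.47

317.47 Hz


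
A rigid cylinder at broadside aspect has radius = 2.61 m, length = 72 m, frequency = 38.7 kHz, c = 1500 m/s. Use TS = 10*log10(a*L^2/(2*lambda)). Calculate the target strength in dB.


lambda = 1500/38700 = 0.03876 m
TS = 10*log10(2.61*72^2/(2*0.03876)) = 52.42

52.42 dB


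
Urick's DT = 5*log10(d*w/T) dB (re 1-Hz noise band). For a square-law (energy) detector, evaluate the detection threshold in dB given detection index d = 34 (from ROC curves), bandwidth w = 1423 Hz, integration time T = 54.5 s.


14.74 dB


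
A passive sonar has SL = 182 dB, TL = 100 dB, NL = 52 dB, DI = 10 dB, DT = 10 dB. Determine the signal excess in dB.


SE = SL - TL - NL + DI - DT = 182 - 100 - 52 + 10 - 10 = 30

30 dB


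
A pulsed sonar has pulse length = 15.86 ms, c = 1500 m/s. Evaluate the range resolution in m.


dR = c*tau/2 = 1500 * 15.86e-3 / 2 = 11.895

11.895 m


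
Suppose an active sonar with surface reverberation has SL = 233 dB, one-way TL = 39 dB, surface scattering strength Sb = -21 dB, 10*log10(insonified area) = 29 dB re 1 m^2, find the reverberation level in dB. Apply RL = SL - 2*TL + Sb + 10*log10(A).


RL = SL - 2*TL + Sb + 10*log10(A) = 233 - 2*39 + (-21) + 29 = 163

163 dB


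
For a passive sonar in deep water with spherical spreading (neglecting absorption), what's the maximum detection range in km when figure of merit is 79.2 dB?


At max range FOM = TL, so 20*log10(R) = 79.2
R = 10^(79.2/20) = 9120.11 m = 9.12 km

9.12 km


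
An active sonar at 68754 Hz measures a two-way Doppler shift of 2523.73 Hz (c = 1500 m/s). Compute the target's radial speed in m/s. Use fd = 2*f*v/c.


27.53 m/s


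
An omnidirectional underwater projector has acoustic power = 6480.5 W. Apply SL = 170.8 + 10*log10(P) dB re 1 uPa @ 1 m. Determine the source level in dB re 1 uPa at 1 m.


208.92 dB


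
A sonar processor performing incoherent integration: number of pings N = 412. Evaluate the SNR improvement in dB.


Gain = 5*log10(412) = 13.07

13.07 dB


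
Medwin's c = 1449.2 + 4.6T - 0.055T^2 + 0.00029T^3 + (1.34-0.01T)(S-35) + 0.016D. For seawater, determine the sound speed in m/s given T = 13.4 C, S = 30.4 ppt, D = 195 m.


c = 1449.2 + 4.6*13.4 - 0.055*13.4^2 + 0.00029*13.4^3 + (1.34 - 0.01*13.4)*(30.4 - 35) + 0.016*195 = 1499.23

1499.23 m/s


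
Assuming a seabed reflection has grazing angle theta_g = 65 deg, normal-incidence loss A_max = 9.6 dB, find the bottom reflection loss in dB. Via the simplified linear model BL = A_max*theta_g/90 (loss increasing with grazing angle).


BL = A_max * theta_g / 90 = 9.6 * 65 / 90 = 6.93

6.93 dB


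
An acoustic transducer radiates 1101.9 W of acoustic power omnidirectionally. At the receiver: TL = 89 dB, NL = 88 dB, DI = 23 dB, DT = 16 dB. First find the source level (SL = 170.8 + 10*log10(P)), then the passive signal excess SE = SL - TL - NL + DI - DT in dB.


Step 1: SL = 170.8 + 10*log10(1101.9) = 201.22 dB
Step 2: SE = SL - TL - NL + DI - DT = 201.22 - 89 - 88 + 23 - 16 = 31.22

31.22 dB


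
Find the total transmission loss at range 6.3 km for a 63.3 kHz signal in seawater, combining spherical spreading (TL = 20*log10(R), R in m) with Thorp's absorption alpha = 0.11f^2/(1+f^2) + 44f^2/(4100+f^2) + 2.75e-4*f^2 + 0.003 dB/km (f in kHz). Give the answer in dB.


Step 1 (Thorp): alpha = 0.11*4006.89/(1+4006.89) + 44*4006.89/(4100+4006.89) + 2.75e-4*4006.89 + 0.003 = 22.9622 dB/km
Step 2: TL_spread = 20*log10(6300) = 75.99 dB
Step 3: TL_abs = alpha*R = 22.9622 * 6.3 = 144.66 dB
Step 4: TL_total = 75.99 + 144.66 = 220.65

220.65 dB


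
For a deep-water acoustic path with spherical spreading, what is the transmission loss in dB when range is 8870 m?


TL = 20*log10(8870) = 78.96

78.96 dB


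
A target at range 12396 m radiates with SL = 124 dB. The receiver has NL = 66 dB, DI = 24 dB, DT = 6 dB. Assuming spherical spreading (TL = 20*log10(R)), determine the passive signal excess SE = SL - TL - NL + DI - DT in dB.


Step 1: TL = 20*log10(12396) = 81.87 dB
Step 2: SE = 124 - 81.87 - 66 + 24 - 6 = -5.87

-5.87 dB


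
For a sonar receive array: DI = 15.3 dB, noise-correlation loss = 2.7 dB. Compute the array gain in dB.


AG = DI - L_corr = 15.3 - 2.7 = 12.6

12.6 dB


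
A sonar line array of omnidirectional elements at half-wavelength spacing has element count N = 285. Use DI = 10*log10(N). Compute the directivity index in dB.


DI = 10*log10(285) = 24.55

24.55 dB


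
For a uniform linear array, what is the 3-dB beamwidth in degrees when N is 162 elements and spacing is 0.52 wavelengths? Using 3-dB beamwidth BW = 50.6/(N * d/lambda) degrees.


BW = 50.6 / (162 * 0.52) = 50.6 / 84.24 = 0.6

0.6 deg


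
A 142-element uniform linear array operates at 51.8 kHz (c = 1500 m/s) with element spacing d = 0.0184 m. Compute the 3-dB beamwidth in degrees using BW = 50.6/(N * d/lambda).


Step 1: lambda = 1500/51800 = 0.02896 m
Step 2: d/lambda = 0.0184/0.02896 = 0.6354
Step 3: BW = 50.6/(N * d/lambda) = 50.6/(142 * 0.6354) = 0.56

0.56 deg


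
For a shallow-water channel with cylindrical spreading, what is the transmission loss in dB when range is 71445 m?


TL = 10*log10(71445) = 48.54

48.54 dB


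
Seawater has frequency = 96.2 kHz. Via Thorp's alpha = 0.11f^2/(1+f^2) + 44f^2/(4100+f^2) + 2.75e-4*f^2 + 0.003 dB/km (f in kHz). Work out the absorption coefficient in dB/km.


f^2 = 9254.44
alpha = 0.11*9254.44/(1+9254.44) + 44*9254.44/(4100+9254.44) + 2.75e-4*9254.44 + 0.003 = 33.149

33.149 dB/km


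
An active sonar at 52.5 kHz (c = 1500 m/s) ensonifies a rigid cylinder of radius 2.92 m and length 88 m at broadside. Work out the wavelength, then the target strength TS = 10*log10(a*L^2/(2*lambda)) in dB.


Step 1: lambda = c/f = 1500/52500 = 0.02857 m
Step 2: TS = 10*log10(a*L^2/(2*lambda)) = 10*log10(2.92*88^2/(2*0.02857)) = 55.97

55.97 dB


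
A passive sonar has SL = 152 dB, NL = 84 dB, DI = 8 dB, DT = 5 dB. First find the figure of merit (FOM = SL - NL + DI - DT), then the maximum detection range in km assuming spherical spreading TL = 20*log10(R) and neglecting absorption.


Step 1: FOM = SL - NL + DI - DT = 152 - 84 + 8 - 5 = 71 dB
Step 2: at max range FOM = TL = 20*log10(R), so R = 10^(71/20) = 3548.13 m = 3.55 km

3.55 km


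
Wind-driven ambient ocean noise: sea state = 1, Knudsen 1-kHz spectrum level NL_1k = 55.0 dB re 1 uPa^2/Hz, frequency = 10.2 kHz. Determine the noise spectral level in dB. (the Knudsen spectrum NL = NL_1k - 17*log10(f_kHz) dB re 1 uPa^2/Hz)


NL = NL_1k - 17*log10(f_kHz) = 55.0 - 17*log10(10.2) = 55.0 - (17.15) = 37.85

37.85 dB


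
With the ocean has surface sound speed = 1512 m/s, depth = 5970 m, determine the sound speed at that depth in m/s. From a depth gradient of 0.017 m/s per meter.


c = 1512 + 0.017 * 5970 = 1613.49

1613.49 m/s


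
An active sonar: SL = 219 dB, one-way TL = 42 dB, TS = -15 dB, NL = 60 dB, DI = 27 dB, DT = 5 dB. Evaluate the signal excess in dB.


SE = SL - 2*TL + TS - NL + DI - DT = 219 - 2*42 + (-15) - 60 + 27 - 5 = 82

82 dB


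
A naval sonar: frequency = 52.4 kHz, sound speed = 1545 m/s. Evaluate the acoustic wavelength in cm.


lambda = c/f = 1545 / 52400 = 0.0295 m = 2.95 cm

2.95 cm


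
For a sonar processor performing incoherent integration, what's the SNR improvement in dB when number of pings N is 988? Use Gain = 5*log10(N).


Gain = 5*log10(988) = 14.97

14.97 dB


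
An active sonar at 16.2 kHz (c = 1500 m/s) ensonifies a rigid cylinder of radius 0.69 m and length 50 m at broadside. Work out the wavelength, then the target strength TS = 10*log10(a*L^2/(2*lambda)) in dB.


Step 1: lambda = c/f = 1500/16200 = 0.09259 m
Step 2: TS = 10*log10(a*L^2/(2*lambda)) = 10*log10(0.69*50^2/(2*0.09259)) = 39.69

39.69 dB


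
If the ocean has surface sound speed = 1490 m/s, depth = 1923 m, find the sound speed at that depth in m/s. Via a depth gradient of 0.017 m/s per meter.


1522.691 m/s


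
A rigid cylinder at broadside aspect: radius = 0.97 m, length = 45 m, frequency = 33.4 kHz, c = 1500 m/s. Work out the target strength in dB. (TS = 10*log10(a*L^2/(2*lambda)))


43.4 dB


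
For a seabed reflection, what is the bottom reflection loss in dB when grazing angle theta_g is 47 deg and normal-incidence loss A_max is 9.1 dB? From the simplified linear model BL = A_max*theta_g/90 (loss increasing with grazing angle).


BL = A_max * theta_g / 90 = 9.1 * 47 / 90 = 4.75

4.75 dB


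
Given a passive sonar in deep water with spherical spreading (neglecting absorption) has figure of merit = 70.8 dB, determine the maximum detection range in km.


At max range FOM = TL, so 20*log10(R) = 70.8
R = 10^(70.8/20) = 3467.37 m = 3.47 km

3.47 km


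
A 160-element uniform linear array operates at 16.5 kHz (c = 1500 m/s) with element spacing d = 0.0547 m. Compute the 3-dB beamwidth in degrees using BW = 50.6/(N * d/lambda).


Step 1: lambda = 1500/16500 = 0.09091 m
Step 2: d/lambda = 0.0547/0.09091 = 0.6017
Step 3: BW = 50.6/(N * d/lambda) = 50.6/(160 * 0.6017) = 0.53

0.53 deg


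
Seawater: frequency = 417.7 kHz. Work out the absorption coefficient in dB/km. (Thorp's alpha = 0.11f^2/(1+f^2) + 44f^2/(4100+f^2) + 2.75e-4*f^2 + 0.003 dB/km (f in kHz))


f^2 = 174473.29
alpha = 0.11*174473.29/(1+174473.29) + 44*174473.29/(4100+174473.29) + 2.75e-4*174473.29 + 0.003 = 91.083

91.083 dB/km


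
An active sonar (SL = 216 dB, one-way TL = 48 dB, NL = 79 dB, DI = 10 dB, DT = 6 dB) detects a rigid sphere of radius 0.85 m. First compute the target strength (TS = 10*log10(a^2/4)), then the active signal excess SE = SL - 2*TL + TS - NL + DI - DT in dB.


Step 1: TS = 10*log10(0.85^2/4) = -7.43 dB
Step 2: SE = SL - 2*TL + TS - NL + DI - DT = 216 - 2*48 + (-7.43) - 79 + 10 - 6 = 37.57

37.57 dB


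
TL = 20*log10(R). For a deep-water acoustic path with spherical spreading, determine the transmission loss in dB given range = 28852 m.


TL = 20*log10(28852) = 89.2

89.2 dB


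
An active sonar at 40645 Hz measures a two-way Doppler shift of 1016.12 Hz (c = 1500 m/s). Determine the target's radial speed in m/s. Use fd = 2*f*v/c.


From fd = 2*f*v/c, v = c*fd/(2*f) = 1500 * 1016.12 / (2*40645) = 18.75

18.75 m/s


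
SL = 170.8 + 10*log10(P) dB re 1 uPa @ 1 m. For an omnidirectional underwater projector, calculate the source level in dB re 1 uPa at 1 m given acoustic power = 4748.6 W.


SL = 170.8 + 10*log10(4748.6) = 170.8 + 36.77 = 207.57

207.57 dB


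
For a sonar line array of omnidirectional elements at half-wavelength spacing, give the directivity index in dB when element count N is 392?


DI = 10*log10(392) = 25.93

25.93 dB


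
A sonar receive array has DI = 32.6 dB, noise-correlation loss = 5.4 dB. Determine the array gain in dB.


27.2 dB


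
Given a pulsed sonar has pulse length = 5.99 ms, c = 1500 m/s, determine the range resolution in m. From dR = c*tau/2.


dR = c*tau/2 = 1500 * 5.99e-3 / 2 = 4.4925

4.4925 m


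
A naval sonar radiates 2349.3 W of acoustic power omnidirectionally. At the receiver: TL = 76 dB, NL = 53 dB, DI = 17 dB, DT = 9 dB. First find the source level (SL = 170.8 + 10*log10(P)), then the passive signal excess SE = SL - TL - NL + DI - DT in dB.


Step 1: SL = 170.8 + 10*log10(2349.3) = 204.51 dB
Step 2: SE = SL - TL - NL + DI - DT = 204.51 - 76 - 53 + 17 - 9 = 83.51

83.51 dB


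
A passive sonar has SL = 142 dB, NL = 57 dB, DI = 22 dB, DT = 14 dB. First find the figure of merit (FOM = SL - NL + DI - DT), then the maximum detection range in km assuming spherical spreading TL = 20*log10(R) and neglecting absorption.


Step 1: FOM = SL - NL + DI - DT = 142 - 57 + 22 - 14 = 93 dB
Step 2: at max range FOM = TL = 20*log10(R), so R = 10^(93/20) = 44668.36 m = 44.67 km

44.67 km


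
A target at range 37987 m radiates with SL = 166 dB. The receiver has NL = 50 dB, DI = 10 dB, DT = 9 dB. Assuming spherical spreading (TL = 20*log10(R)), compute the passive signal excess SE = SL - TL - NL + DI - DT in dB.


Step 1: TL = 20*log10(37987) = 91.59 dB
Step 2: SE = 166 - 91.59 - 50 + 10 - 9 = 25.41

25.41 dB


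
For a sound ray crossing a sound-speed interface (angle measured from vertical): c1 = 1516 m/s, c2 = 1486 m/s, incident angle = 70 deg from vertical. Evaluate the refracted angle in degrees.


sin(theta2) = (c2/c1)*sin(theta1) = (1486/1516)*sin(70 deg) = 0.9211
theta2 = arcsin(0.9211) = 67.09

67.09 deg


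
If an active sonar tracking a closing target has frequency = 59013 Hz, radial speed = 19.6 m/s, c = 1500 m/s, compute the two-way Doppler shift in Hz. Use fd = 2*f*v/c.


1542.21 Hz


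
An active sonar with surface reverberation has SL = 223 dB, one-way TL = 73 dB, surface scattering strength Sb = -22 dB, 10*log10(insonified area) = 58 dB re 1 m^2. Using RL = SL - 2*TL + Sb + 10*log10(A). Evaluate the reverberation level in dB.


RL = SL - 2*TL + Sb + 10*log10(A) = 223 - 2*73 + (-22) + 58 = 113

113 dB


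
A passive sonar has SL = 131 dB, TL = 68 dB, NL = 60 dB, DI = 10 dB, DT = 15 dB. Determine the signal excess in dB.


SE = SL - TL - NL + DI - DT = 131 - 68 - 60 + 10 - 15 = -2

-2 dB


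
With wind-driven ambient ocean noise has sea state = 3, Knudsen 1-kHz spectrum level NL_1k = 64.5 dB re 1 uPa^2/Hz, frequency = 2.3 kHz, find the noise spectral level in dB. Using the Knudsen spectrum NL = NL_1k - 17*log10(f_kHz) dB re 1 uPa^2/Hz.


58.35 dB


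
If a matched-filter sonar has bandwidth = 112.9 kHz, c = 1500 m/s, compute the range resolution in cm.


dR = c/(2*BW) = 1500 / (2 * 112.9e3) = 0.0066 m = 0.66 cm

0.66 cm
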